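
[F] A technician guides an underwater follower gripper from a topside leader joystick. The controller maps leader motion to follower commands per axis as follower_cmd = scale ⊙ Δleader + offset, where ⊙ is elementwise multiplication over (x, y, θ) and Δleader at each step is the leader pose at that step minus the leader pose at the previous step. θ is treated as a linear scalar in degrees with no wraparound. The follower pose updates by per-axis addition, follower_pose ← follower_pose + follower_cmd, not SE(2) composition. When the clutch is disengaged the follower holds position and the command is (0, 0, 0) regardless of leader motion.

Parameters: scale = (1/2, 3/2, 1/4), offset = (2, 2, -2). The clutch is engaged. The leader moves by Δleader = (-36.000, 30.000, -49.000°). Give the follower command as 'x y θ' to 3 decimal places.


axis x: 1/2·-36.000 + 2 = -16.000
axis y: 3/2·30.000 + 2 = 47.000
axis θ: 1/4·-49.000 + -2 = -14.250

-16.000 47.000 -14.250


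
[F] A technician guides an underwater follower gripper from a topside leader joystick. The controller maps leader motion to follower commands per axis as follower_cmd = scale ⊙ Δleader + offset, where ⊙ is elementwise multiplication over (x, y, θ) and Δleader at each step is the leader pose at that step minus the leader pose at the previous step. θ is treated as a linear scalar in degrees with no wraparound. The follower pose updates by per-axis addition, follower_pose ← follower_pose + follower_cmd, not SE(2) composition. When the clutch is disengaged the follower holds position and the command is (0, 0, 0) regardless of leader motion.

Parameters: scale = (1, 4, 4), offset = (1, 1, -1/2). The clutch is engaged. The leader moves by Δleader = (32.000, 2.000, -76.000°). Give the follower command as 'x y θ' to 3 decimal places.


33.000 9.000 -304.500

axis x: 1·32.000 + 1 = 33.000
axis y: 4·2.000 + 1 = 9.000
axis θ: 4·-76.000 + -1/2 = -304.500


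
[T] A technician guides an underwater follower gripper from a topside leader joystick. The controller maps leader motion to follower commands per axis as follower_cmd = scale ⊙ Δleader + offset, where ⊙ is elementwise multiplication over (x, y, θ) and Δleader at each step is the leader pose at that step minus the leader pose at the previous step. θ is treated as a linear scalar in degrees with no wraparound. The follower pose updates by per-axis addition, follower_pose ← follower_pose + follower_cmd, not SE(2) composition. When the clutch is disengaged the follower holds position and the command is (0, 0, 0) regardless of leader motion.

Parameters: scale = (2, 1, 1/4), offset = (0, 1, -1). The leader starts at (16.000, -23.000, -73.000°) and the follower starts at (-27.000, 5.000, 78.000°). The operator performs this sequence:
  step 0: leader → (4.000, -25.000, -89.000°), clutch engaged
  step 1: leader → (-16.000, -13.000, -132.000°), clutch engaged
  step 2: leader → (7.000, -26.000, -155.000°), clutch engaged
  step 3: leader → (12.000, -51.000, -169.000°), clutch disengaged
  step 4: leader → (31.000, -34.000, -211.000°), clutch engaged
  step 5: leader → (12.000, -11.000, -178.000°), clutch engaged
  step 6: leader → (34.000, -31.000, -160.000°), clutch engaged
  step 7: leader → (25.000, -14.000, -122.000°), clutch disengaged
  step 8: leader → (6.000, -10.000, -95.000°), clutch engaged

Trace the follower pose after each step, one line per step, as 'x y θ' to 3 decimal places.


-51.000 4.000 73.000
-91.000 17.000 61.250
-45.000 5.000 54.500
-45.000 5.000 54.500
-7.000 23.000 43.000
-45.000 47.000 50.250
-1.000 28.000 53.750
-1.000 28.000 53.750
-39.000 33.000 59.500

step 0: Δleader=(-12.000, -2.000, -16.000°), engaged; cmd=(-24.000, -1.000, -5.000°) → follower=(-51.000, 4.000, 73.000°)
step 1: Δleader=(-20.000, 12.000, -43.000°), engaged; cmd=(-40.000, 13.000, -11.750°) → follower=(-91.000, 17.000, 61.250°)
step 2: Δleader=(23.000, -13.000, -23.000°), engaged; cmd=(46.000, -12.000, -6.750°) → follower=(-45.000, 5.000, 54.500°)
step 3: Δleader=(5.000, -25.000, -14.000°), disengaged; cmd=(0,0,0) → follower holds at (-45.000, 5.000, 54.500°)
step 4: Δleader=(19.000, 17.000, -42.000°), engaged; cmd=(38.000, 18.000, -11.500°) → follower=(-7.000, 23.000, 43.000°)
step 5: Δleader=(-19.000, 23.000, 33.000°), engaged; cmd=(-38.000, 24.000, 7.250°) → follower=(-45.000, 47.000, 50.250°)
step 6: Δleader=(22.000, -20.000, 18.000°), engaged; cmd=(44.000, -19.000, 3.500°) → follower=(-1.000, 28.000, 53.750°)
step 7: Δleader=(-9.000, 17.000, 38.000°), disengaged; cmd=(0,0,0) → follower holds at (-1.000, 28.000, 53.750°)
step 8: Δleader=(-19.000, 4.000, 27.000°), engaged; cmd=(-38.000, 5.000, 5.750°) → follower=(-39.000, 33.000, 59.500°)


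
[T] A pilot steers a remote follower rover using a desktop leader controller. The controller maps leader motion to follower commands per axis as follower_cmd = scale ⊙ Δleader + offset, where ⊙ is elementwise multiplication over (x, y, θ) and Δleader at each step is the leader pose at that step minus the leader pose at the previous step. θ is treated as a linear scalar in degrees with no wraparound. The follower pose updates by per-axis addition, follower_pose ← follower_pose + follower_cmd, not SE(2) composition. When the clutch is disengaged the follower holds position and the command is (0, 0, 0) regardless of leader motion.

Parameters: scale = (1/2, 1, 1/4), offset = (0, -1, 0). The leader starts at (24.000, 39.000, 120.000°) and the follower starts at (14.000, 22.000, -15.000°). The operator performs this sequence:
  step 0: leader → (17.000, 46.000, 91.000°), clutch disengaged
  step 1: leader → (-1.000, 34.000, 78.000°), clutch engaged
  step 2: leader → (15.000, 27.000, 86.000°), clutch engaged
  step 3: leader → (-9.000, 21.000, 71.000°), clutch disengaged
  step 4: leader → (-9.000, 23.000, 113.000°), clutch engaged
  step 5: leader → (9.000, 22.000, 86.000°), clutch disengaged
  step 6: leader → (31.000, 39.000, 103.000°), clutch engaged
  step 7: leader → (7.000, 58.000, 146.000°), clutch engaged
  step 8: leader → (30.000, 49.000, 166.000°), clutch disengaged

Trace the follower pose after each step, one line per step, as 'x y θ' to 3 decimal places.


step 0: Δleader=(-7.000, 7.000, -29.000°), disengaged; cmd=(0,0,0) → follower holds at (14.000, 22.000, -15.000°)
step 1: Δleader=(-18.000, -12.000, -13.000°), engaged; cmd=(-9.000, -13.000, -3.250°) → follower=(5.000, 9.000, -18.250°)
step 2: Δleader=(16.000, -7.000, 8.000°), engaged; cmd=(8.000, -8.000, 2.000°) → follower=(13.000, 1.000, -16.250°)
step 3: Δleader=(-24.000, -6.000, -15.000°), disengaged; cmd=(0,0,0) → follower holds at (13.000, 1.000, -16.250°)
step 4: Δleader=(0.000, 2.000, 42.000°), engaged; cmd=(0.000, 1.000, 10.500°) → follower=(13.000, 2.000, -5.750°)
step 5: Δleader=(18.000, -1.000, -27.000°), disengaged; cmd=(0,0,0) → follower holds at (13.000, 2.000, -5.750°)
step 6: Δleader=(22.000, 17.000, 17.000°), engaged; cmd=(11.000, 16.000, 4.250°) → follower=(24.000, 18.000, -1.500°)
step 7: Δleader=(-24.000, 19.000, 43.000°), engaged; cmd=(-12.000, 18.000, 10.750°) → follower=(12.000, 36.000, 9.250°)
step 8: Δleader=(23.000, -9.000, 20.000°), disengaged; cmd=(0,0,0) → follower holds at (12.000, 36.000, 9.250°)

14.000 22.000 -15.000
5.000 9.000 -18.250
13.000 1.000 -16.250
13.000 1.000 -16.250
13.000 2.000 -5.750
13.000 2.000 -5.750
24.000 18.000 -1.500
12.000 36.000 9.250
12.000 36.000 9.250


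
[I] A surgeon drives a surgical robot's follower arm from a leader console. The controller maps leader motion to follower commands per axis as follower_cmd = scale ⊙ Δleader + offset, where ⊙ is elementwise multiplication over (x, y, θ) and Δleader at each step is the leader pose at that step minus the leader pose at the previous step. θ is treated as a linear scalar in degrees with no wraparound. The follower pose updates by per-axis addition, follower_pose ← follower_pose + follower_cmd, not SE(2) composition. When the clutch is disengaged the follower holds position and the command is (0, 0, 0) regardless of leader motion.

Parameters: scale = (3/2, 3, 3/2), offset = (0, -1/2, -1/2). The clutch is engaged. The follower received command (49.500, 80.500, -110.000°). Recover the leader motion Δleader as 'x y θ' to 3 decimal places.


33.000 27.000 -73.000

axis x: (49.500 − 0) / (3/2) = 33.000
axis y: (80.500 − -1/2) / (3) = 27.000
axis θ: (-110.000 − -1/2) / (3/2) = -73.000


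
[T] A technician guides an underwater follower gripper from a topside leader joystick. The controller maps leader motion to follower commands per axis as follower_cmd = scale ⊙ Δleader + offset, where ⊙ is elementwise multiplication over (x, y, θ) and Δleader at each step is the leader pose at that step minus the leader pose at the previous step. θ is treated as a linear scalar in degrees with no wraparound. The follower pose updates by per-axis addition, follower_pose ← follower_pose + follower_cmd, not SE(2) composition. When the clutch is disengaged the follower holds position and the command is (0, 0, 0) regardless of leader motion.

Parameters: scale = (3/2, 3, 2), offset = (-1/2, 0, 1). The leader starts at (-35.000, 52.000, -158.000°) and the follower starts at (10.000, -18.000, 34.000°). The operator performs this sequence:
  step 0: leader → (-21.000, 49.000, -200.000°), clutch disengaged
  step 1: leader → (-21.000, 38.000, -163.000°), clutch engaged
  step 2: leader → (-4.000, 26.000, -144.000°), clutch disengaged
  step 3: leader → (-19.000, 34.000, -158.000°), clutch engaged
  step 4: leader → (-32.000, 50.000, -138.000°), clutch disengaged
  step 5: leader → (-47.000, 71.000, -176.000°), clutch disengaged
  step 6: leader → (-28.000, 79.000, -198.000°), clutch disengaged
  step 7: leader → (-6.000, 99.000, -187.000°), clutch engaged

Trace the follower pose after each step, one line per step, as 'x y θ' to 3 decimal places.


10.000 -18.000 34.000
9.500 -51.000 109.000
9.500 -51.000 109.000
-13.500 -27.000 82.000
-13.500 -27.000 82.000
-13.500 -27.000 82.000
-13.500 -27.000 82.000
19.000 33.000 105.000

step 0: Δleader=(14.000, -3.000, -42.000°), disengaged; cmd=(0,0,0) → follower holds at (10.000, -18.000, 34.000°)
step 1: Δleader=(0.000, -11.000, 37.000°), engaged; cmd=(-0.500, -33.000, 75.000°) → follower=(9.500, -51.000, 109.000°)
step 2: Δleader=(17.000, -12.000, 19.000°), disengaged; cmd=(0,0,0) → follower holds at (9.500, -51.000, 109.000°)
step 3: Δleader=(-15.000, 8.000, -14.000°), engaged; cmd=(-23.000, 24.000, -27.000°) → follower=(-13.500, -27.000, 82.000°)
step 4: Δleader=(-13.000, 16.000, 20.000°), disengaged; cmd=(0,0,0) → follower holds at (-13.500, -27.000, 82.000°)
step 5: Δleader=(-15.000, 21.000, -38.000°), disengaged; cmd=(0,0,0) → follower holds at (-13.500, -27.000, 82.000°)
step 6: Δleader=(19.000, 8.000, -22.000°), disengaged; cmd=(0,0,0) → follower holds at (-13.500, -27.000, 82.000°)
step 7: Δleader=(22.000, 20.000, 11.000°), engaged; cmd=(32.500, 60.000, 23.000°) → follower=(19.000, 33.000, 105.000°)


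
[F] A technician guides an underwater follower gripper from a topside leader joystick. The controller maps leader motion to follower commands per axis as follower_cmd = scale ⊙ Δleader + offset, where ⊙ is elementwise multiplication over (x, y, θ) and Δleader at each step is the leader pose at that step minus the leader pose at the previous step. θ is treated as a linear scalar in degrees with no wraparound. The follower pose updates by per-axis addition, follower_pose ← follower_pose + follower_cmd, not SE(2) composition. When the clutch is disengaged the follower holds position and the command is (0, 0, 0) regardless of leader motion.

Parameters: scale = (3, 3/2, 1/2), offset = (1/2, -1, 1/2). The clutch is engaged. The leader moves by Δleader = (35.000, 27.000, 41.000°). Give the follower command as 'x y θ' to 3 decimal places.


105.500 39.500 21.000

axis x: 3·35.000 + 1/2 = 105.500
axis y: 3/2·27.000 + -1 = 39.500
axis θ: 1/2·41.000 + 1/2 = 21.000


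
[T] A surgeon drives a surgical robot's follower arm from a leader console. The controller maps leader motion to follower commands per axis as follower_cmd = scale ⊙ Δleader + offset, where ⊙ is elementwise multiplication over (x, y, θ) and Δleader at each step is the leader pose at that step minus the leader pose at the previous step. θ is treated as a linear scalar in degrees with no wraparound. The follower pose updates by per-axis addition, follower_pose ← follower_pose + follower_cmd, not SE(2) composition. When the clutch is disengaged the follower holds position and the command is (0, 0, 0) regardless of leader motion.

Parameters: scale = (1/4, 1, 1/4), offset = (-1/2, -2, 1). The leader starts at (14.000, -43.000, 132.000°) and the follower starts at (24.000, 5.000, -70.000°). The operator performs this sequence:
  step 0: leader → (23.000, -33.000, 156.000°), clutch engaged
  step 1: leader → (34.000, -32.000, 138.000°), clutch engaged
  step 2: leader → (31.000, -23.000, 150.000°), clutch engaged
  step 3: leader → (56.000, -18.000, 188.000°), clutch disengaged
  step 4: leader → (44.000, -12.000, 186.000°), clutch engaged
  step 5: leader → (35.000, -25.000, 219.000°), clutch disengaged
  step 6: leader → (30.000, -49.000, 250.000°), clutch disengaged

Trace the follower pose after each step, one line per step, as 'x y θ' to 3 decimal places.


step 0: Δleader=(9.000, 10.000, 24.000°), engaged; cmd=(1.750, 8.000, 7.000°) → follower=(25.750, 13.000, -63.000°)
step 1: Δleader=(11.000, 1.000, -18.000°), engaged; cmd=(2.250, -1.000, -3.500°) → follower=(28.000, 12.000, -66.500°)
step 2: Δleader=(-3.000, 9.000, 12.000°), engaged; cmd=(-1.250, 7.000, 4.000°) → follower=(26.750, 19.000, -62.500°)
step 3: Δleader=(25.000, 5.000, 38.000°), disengaged; cmd=(0,0,0) → follower holds at (26.750, 19.000, -62.500°)
step 4: Δleader=(-12.000, 6.000, -2.000°), engaged; cmd=(-3.500, 4.000, 0.500°) → follower=(23.250, 23.000, -62.000°)
step 5: Δleader=(-9.000, -13.000, 33.000°), disengaged; cmd=(0,0,0) → follower holds at (23.250, 23.000, -62.000°)
step 6: Δleader=(-5.000, -24.000, 31.000°), disengaged; cmd=(0,0,0) → follower holds at (23.250, 23.000, -62.000°)

25.750 13.000 -63.000
28.000 12.000 -66.500
26.750 19.000 -62.500
26.750 19.000 -62.500
23.250 23.000 -62.000
23.250 23.000 -62.000
23.250 23.000 -62.000


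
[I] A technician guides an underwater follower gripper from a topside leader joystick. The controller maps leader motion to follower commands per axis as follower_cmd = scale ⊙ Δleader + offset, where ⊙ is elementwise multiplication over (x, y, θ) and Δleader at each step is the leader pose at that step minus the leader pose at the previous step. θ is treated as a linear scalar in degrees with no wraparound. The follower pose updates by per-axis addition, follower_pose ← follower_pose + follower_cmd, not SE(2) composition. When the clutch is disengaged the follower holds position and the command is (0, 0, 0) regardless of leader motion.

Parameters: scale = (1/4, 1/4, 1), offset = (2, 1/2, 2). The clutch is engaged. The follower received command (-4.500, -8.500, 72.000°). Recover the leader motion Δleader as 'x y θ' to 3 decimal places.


-26.000 -36.000 70.000

axis x: (-4.500 − 2) / (1/4) = -26.000
axis y: (-8.500 − 1/2) / (1/4) = -36.000
axis θ: (72.000 − 2) / (1) = 70.000


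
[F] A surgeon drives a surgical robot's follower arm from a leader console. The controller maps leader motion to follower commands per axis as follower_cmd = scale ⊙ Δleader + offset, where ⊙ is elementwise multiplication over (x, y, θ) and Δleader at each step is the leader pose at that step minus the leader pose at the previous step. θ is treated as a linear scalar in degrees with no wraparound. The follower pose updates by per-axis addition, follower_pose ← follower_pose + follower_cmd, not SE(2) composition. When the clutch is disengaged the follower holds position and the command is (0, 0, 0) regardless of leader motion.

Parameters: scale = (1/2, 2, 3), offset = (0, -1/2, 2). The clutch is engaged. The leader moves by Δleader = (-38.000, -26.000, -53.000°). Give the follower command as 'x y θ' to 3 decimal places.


-19.000 -52.500 -157.000

axis x: 1/2·-38.000 + 0 = -19.000
axis y: 2·-26.000 + -1/2 = -52.500
axis θ: 3·-53.000 + 2 = -157.000


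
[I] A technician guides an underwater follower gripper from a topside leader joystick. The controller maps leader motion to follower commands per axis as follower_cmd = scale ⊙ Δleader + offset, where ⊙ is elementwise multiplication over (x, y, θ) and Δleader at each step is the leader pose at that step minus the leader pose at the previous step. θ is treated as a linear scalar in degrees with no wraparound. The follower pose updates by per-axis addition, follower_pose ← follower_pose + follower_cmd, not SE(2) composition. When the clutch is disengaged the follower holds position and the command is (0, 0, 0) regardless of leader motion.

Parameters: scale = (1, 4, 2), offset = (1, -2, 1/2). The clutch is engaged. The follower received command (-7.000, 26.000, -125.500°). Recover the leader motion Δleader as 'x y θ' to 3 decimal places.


axis x: (-7.000 − 1) / (1) = -8.000
axis y: (26.000 − -2) / (4) = 7.000
axis θ: (-125.500 − 1/2) / (2) = -63.000

-8.000 7.000 -63.000


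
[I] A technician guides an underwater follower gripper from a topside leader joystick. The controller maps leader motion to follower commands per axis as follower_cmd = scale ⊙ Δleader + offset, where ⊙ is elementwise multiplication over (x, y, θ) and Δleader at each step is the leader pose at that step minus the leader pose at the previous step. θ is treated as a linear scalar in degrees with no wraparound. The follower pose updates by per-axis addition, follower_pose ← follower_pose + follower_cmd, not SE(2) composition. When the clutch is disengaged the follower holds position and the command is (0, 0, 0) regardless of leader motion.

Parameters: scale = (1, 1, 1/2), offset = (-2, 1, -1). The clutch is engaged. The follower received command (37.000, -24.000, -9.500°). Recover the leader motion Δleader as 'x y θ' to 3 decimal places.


39.000 -25.000 -17.000

axis x: (37.000 − -2) / (1) = 39.000
axis y: (-24.000 − 1) / (1) = -25.000
axis θ: (-9.500 − -1) / (1/2) = -17.000


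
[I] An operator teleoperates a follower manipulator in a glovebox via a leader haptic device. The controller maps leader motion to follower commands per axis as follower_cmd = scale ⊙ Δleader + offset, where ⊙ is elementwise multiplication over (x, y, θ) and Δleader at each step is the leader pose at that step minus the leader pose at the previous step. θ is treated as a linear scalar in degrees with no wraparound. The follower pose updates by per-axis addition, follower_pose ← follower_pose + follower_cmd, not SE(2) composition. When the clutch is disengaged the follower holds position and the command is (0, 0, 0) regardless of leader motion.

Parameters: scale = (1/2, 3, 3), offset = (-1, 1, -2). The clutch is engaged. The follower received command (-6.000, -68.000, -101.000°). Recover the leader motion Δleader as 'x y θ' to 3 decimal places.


-10.000 -23.000 -33.000

axis x: (-6.000 − -1) / (1/2) = -10.000
axis y: (-68.000 − 1) / (3) = -23.000
axis θ: (-101.000 − -2) / (3) = -33.000


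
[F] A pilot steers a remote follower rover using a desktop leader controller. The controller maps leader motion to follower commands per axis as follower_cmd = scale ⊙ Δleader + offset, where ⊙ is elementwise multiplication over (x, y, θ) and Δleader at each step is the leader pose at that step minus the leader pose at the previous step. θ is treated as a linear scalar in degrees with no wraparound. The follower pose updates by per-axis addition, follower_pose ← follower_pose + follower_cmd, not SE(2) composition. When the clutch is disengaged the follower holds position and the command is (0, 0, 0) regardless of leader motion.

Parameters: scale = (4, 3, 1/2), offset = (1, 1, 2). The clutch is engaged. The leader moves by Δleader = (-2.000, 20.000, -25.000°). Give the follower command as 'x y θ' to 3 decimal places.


-7.000 61.000 -10.500

axis x: 4·-2.000 + 1 = -7.000
axis y: 3·20.000 + 1 = 61.000
axis θ: 1/2·-25.000 + 2 = -10.500


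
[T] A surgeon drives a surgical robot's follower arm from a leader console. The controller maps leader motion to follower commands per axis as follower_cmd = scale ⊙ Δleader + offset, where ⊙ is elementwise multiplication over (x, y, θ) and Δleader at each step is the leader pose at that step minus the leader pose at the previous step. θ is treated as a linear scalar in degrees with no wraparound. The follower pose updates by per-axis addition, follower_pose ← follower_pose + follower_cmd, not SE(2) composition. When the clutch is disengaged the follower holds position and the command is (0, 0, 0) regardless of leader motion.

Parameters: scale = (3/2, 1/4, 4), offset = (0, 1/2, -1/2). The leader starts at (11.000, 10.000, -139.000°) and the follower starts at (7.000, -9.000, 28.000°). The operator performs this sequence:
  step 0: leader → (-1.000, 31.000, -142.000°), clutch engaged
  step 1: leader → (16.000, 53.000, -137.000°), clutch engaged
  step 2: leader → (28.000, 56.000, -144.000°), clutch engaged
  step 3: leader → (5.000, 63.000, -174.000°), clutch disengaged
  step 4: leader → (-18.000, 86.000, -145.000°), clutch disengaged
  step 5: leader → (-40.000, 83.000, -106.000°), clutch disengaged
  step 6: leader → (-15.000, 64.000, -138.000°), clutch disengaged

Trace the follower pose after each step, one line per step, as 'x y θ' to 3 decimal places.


step 0: Δleader=(-12.000, 21.000, -3.000°), engaged; cmd=(-18.000, 5.750, -12.500°) → follower=(-11.000, -3.250, 15.500°)
step 1: Δleader=(17.000, 22.000, 5.000°), engaged; cmd=(25.500, 6.000, 19.500°) → follower=(14.500, 2.750, 35.000°)
step 2: Δleader=(12.000, 3.000, -7.000°), engaged; cmd=(18.000, 1.250, -28.500°) → follower=(32.500, 4.000, 6.500°)
step 3: Δleader=(-23.000, 7.000, -30.000°), disengaged; cmd=(0,0,0) → follower holds at (32.500, 4.000, 6.500°)
step 4: Δleader=(-23.000, 23.000, 29.000°), disengaged; cmd=(0,0,0) → follower holds at (32.500, 4.000, 6.500°)
step 5: Δleader=(-22.000, -3.000, 39.000°), disengaged; cmd=(0,0,0) → follower holds at (32.500, 4.000, 6.500°)
step 6: Δleader=(25.000, -19.000, -32.000°), disengaged; cmd=(0,0,0) → follower holds at (32.500, 4.000, 6.500°)

-11.000 -3.250 15.500
14.500 2.750 35.000
32.500 4.000 6.500
32.500 4.000 6.500
32.500 4.000 6.500
32.500 4.000 6.500
32.500 4.000 6.500


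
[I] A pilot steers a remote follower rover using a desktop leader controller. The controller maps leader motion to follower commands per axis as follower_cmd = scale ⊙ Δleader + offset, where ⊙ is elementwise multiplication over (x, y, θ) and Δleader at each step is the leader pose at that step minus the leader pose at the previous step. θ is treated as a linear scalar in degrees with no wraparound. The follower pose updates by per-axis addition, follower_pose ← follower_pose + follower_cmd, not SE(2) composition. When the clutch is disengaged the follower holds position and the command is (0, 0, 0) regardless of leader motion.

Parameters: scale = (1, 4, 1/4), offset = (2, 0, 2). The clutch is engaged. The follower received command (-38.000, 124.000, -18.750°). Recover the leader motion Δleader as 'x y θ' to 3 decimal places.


axis x: (-38.000 − 2) / (1) = -40.000
axis y: (124.000 − 0) / (4) = 31.000
axis θ: (-18.750 − 2) / (1/4) = -83.000

-40.000 31.000 -83.000


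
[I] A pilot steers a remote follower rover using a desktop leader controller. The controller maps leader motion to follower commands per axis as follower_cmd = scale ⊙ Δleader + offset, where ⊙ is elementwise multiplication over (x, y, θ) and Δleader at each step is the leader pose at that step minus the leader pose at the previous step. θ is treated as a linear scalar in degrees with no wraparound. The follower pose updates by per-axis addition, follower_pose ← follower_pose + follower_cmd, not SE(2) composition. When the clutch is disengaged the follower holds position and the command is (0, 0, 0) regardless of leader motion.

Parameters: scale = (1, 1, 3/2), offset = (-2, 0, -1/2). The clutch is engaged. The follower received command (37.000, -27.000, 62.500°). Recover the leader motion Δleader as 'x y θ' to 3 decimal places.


axis x: (37.000 − -2) / (1) = 39.000
axis y: (-27.000 − 0) / (1) = -27.000
axis θ: (62.500 − -1/2) / (3/2) = 42.000

39.000 -27.000 42.000


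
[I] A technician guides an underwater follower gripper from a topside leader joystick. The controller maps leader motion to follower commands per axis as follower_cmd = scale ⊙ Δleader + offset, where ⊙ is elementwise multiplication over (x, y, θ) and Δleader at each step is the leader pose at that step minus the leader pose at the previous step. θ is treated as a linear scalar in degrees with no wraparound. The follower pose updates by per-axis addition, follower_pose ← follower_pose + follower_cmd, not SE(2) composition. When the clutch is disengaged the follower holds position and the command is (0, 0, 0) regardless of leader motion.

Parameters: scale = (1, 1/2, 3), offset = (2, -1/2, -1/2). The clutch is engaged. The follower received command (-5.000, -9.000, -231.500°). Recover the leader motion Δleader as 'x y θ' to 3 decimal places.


axis x: (-5.000 − 2) / (1) = -7.000
axis y: (-9.000 − -1/2) / (1/2) = -17.000
axis θ: (-231.500 − -1/2) / (3) = -77.000

-7.000 -17.000 -77.000


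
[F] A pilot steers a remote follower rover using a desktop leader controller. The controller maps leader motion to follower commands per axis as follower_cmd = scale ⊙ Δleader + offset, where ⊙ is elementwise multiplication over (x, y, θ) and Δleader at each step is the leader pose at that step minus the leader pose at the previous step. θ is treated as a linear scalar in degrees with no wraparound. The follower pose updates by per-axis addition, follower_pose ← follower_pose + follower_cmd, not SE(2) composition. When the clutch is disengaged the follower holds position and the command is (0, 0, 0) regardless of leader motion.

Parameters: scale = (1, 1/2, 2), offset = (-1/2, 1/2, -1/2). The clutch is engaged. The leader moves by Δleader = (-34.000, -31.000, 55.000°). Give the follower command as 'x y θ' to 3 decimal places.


-34.500 -15.000 109.500

axis x: 1·-34.000 + -1/2 = -34.500
axis y: 1/2·-31.000 + 1/2 = -15.000
axis θ: 2·55.000 + -1/2 = 109.500


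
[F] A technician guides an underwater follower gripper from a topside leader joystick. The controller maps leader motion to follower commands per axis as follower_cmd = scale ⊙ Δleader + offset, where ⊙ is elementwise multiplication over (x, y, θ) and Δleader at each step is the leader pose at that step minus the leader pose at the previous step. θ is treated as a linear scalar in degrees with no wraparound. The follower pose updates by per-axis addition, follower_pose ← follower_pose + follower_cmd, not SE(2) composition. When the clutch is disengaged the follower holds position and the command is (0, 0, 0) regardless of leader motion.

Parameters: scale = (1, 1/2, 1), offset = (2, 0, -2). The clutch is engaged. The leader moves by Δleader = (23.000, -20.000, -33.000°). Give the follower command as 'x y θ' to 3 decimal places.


axis x: 1·23.000 + 2 = 25.000
axis y: 1/2·-20.000 + 0 = -10.000
axis θ: 1·-33.000 + -2 = -35.000

25.000 -10.000 -35.000


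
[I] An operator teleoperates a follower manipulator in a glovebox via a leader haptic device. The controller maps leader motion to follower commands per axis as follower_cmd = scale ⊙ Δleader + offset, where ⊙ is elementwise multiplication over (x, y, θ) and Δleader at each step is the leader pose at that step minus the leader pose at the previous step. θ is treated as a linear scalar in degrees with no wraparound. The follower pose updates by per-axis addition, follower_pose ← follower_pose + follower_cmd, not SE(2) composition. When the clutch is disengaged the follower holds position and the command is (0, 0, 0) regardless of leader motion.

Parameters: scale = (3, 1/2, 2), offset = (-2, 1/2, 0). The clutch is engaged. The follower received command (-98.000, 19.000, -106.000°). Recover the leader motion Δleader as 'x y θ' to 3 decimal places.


-32.000 37.000 -53.000

axis x: (-98.000 − -2) / (3) = -32.000
axis y: (19.000 − 1/2) / (1/2) = 37.000
axis θ: (-106.000 − 0) / (2) = -53.000


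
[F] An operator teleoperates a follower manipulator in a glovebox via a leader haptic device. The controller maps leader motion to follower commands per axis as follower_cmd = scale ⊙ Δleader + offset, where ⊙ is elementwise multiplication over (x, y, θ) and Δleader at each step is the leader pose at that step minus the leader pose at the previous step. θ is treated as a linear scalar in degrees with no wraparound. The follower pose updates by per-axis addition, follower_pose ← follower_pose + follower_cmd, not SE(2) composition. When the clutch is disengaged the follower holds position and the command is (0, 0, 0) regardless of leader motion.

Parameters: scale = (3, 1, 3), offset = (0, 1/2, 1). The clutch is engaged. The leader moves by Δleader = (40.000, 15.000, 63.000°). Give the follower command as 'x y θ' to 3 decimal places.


120.000 15.500 190.000

axis x: 3·40.000 + 0 = 120.000
axis y: 1·15.000 + 1/2 = 15.500
axis θ: 3·63.000 + 1 = 190.000


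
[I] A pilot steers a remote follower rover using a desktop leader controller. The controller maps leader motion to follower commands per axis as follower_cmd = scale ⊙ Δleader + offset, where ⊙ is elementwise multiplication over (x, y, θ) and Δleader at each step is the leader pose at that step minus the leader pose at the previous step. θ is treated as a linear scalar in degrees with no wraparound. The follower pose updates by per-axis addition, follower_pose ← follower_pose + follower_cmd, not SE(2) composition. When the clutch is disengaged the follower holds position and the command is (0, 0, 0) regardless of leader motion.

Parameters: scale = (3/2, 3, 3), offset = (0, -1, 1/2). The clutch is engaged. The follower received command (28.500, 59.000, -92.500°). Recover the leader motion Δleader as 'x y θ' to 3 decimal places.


19.000 20.000 -31.000

axis x: (28.500 − 0) / (3/2) = 19.000
axis y: (59.000 − -1) / (3) = 20.000
axis θ: (-92.500 − 1/2) / (3) = -31.000


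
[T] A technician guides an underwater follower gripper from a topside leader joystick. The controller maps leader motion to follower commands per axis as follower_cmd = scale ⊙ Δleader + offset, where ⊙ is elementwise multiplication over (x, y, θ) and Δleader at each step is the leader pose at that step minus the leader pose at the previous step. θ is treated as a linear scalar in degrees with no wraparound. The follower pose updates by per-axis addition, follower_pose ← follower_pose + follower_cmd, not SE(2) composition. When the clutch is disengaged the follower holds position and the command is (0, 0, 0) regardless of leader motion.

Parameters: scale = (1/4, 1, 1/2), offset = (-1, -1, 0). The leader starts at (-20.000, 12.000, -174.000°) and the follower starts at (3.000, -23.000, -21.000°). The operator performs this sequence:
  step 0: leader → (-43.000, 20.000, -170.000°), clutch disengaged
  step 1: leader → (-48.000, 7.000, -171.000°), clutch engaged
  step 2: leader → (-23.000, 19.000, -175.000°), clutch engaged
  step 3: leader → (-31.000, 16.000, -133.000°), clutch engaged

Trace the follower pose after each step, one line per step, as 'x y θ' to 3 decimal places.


step 0: Δleader=(-23.000, 8.000, 4.000°), disengaged; cmd=(0,0,0) → follower holds at (3.000, -23.000, -21.000°)
step 1: Δleader=(-5.000, -13.000, -1.000°), engaged; cmd=(-2.250, -14.000, -0.500°) → follower=(0.750, -37.000, -21.500°)
step 2: Δleader=(25.000, 12.000, -4.000°), engaged; cmd=(5.250, 11.000, -2.000°) → follower=(6.000, -26.000, -23.500°)
step 3: Δleader=(-8.000, -3.000, 42.000°), engaged; cmd=(-3.000, -4.000, 21.000°) → follower=(3.000, -30.000, -2.500°)

3.000 -23.000 -21.000
0.750 -37.000 -21.500
6.000 -26.000 -23.500
3.000 -30.000 -2.500


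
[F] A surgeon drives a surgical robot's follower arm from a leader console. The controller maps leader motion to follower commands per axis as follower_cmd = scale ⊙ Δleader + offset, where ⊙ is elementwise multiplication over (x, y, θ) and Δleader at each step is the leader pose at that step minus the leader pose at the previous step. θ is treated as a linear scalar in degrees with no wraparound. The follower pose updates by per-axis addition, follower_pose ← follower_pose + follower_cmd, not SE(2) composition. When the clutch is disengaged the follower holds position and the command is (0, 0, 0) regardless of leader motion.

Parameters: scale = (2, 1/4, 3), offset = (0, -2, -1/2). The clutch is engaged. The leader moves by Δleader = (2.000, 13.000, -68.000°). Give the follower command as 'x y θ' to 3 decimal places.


4.000 1.250 -204.500

axis x: 2·2.000 + 0 = 4.000
axis y: 1/4·13.000 + -2 = 1.250
axis θ: 3·-68.000 + -1/2 = -204.500


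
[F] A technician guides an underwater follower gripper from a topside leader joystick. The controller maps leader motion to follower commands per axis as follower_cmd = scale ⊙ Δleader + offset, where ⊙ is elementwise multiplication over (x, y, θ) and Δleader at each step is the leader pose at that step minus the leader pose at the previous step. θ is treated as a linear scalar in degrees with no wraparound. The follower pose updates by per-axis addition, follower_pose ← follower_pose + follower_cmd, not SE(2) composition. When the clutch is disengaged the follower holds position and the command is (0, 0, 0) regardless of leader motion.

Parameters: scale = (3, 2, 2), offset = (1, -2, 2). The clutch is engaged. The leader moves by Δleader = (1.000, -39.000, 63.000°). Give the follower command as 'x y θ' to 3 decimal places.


axis x: 3·1.000 + 1 = 4.000
axis y: 2·-39.000 + -2 = -80.000
axis θ: 2·63.000 + 2 = 128.000

4.000 -80.000 128.000


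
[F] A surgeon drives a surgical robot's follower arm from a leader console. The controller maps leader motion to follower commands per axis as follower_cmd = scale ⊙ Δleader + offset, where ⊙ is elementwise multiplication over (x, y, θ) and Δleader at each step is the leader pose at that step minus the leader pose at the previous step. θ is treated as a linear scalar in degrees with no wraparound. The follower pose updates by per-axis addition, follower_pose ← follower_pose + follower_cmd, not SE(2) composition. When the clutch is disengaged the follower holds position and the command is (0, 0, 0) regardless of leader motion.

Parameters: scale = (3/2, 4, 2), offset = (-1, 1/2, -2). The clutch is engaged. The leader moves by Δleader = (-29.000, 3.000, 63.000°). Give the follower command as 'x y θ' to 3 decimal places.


axis x: 3/2·-29.000 + -1 = -44.500
axis y: 4·3.000 + 1/2 = 12.500
axis θ: 2·63.000 + -2 = 124.000

-44.500 12.500 124.000


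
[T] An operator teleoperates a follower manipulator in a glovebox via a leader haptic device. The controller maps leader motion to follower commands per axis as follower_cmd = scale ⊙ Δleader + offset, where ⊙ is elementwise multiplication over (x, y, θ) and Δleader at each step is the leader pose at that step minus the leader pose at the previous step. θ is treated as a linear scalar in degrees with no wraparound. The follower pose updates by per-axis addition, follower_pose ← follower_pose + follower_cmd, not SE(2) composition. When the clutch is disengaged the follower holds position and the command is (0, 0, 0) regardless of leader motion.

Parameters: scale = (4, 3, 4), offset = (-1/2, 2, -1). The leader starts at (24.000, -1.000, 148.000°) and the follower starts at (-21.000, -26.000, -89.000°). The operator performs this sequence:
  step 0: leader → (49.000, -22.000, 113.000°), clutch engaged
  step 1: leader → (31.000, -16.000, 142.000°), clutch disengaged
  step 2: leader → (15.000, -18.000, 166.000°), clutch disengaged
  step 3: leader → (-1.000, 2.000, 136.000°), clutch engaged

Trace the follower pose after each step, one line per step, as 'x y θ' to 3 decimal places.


step 0: Δleader=(25.000, -21.000, -35.000°), engaged; cmd=(99.500, -61.000, -141.000°) → follower=(78.500, -87.000, -230.000°)
step 1: Δleader=(-18.000, 6.000, 29.000°), disengaged; cmd=(0,0,0) → follower holds at (78.500, -87.000, -230.000°)
step 2: Δleader=(-16.000, -2.000, 24.000°), disengaged; cmd=(0,0,0) → follower holds at (78.500, -87.000, -230.000°)
step 3: Δleader=(-16.000, 20.000, -30.000°), engaged; cmd=(-64.500, 62.000, -121.000°) → follower=(14.000, -25.000, -351.000°)

78.500 -87.000 -230.000
78.500 -87.000 -230.000
78.500 -87.000 -230.000
14.000 -25.000 -351.000


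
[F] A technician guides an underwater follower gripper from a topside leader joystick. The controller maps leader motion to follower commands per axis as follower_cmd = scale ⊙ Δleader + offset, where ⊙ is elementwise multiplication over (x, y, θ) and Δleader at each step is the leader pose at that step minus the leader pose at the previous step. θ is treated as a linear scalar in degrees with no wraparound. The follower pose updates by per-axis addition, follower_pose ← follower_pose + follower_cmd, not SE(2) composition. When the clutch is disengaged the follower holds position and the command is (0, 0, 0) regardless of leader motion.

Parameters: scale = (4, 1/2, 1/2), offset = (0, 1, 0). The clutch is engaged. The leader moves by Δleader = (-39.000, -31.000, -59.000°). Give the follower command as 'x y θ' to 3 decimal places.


axis x: 4·-39.000 + 0 = -156.000
axis y: 1/2·-31.000 + 1 = -14.500
axis θ: 1/2·-59.000 + 0 = -29.500

-156.000 -14.500 -29.500


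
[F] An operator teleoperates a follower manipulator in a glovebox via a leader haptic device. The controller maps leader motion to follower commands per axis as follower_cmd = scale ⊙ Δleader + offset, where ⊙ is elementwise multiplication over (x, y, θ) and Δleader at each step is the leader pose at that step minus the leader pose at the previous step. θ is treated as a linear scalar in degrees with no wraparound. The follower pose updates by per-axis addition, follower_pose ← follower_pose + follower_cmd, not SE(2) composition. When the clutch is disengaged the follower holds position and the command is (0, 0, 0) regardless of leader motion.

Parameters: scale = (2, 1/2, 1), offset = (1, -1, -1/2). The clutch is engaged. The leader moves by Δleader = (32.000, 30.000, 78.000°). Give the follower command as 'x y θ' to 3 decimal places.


axis x: 2·32.000 + 1 = 65.000
axis y: 1/2·30.000 + -1 = 14.000
axis θ: 1·78.000 + -1/2 = 77.500

65.000 14.000 77.500


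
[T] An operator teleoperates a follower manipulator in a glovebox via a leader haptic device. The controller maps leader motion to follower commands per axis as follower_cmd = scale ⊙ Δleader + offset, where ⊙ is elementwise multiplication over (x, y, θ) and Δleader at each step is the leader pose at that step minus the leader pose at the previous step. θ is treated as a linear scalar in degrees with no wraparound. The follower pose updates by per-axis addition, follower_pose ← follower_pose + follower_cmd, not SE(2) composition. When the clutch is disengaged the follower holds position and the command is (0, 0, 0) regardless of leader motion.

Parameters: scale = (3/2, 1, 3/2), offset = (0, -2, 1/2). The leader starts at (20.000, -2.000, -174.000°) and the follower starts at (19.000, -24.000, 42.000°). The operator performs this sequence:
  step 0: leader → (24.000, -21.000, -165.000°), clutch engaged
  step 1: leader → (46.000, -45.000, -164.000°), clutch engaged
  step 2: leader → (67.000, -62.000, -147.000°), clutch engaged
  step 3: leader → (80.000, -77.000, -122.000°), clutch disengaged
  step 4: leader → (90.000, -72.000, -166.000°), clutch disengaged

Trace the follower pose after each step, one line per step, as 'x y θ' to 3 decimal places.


step 0: Δleader=(4.000, -19.000, 9.000°), engaged; cmd=(6.000, -21.000, 14.000°) → follower=(25.000, -45.000, 56.000°)
step 1: Δleader=(22.000, -24.000, 1.000°), engaged; cmd=(33.000, -26.000, 2.000°) → follower=(58.000, -71.000, 58.000°)
step 2: Δleader=(21.000, -17.000, 17.000°), engaged; cmd=(31.500, -19.000, 26.000°) → follower=(89.500, -90.000, 84.000°)
step 3: Δleader=(13.000, -15.000, 25.000°), disengaged; cmd=(0,0,0) → follower holds at (89.500, -90.000, 84.000°)
step 4: Δleader=(10.000, 5.000, -44.000°), disengaged; cmd=(0,0,0) → follower holds at (89.500, -90.000, 84.000°)

25.000 -45.000 56.000
58.000 -71.000 58.000
89.500 -90.000 84.000
89.500 -90.000 84.000
89.500 -90.000 84.000
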